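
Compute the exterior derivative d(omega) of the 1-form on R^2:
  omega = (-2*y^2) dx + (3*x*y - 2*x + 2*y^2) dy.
d(omega) = (7*y - 2) dx ∧ dy

For a 1-form omega = sum_i f_i dx_i, the exterior derivative is
  d(omega) = sum_{i < j} (∂f_j/∂x_i - ∂f_i/∂x_j) dx_i ∧ dx_j.
  coefficient of dx ∧ dy: ∂f_2/∂x - ∂f_1/∂y = ∂(3*x*y - 2*x + 2*y^2)/∂x - ∂(-2*y^2)/∂y = 7*y - 2
Assembling: d(omega) = (7*y - 2) dx ∧ dy.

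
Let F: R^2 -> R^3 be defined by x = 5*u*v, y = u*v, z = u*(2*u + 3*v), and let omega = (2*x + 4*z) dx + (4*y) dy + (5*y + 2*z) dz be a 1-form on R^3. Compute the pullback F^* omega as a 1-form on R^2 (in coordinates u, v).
F^* omega = (u*(16*u^2 + 96*u*v + 147*v^2)) du + (u^2*(52*u + 147*v)) dv

Using F^*(f dg) = (f ∘ F) d(g ∘ F), substitute each coordinate x_i by F_i(u, v) in f_i, and replace dx_i by d F_i = (∂F_i/∂u) du + (∂F_i/∂v) dv.
  For the x component: f_1(F) = 2*u*(4*u + 11*v); d F_1 = (5*v) du + (5*u) dv
  For the y component: f_2(F) = 4*u*v; d F_2 = (v) du + (u) dv
  For the z component: f_3(F) = u*(4*u + 11*v); d F_3 = (4*u + 3*v) du + (3*u) dv
Combining and collecting du, dv coefficients:
  coeff of du: u*(16*u^2 + 96*u*v + 147*v^2)
  coeff of dv: u^2*(52*u + 147*v)
F^* omega = (u*(16*u^2 + 96*u*v + 147*v^2)) du + (u^2*(52*u + 147*v)) dv.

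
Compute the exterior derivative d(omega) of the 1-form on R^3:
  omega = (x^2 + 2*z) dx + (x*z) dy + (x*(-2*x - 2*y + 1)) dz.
d(omega) = (z) dx ∧ dy + (-4*x - 2*y - 1) dx ∧ dz + (-3*x) dy ∧ dz

For a 1-form omega = sum_i f_i dx_i, the exterior derivative is
  d(omega) = sum_{i < j} (∂f_j/∂x_i - ∂f_i/∂x_j) dx_i ∧ dx_j.
  coefficient of dx ∧ dy: ∂f_2/∂x - ∂f_1/∂y = ∂(x*z)/∂x - ∂(x^2 + 2*z)/∂y = z
  coefficient of dx ∧ dz: ∂f_3/∂x - ∂f_1/∂z = ∂(x*(-2*x - 2*y + 1))/∂x - ∂(x^2 + 2*z)/∂z = -4*x - 2*y - 1
  coefficient of dy ∧ dz: ∂f_3/∂y - ∂f_2/∂z = ∂(x*(-2*x - 2*y + 1))/∂y - ∂(x*z)/∂z = -3*x
Assembling: d(omega) = (z) dx ∧ dy + (-4*x - 2*y - 1) dx ∧ dz + (-3*x) dy ∧ dz.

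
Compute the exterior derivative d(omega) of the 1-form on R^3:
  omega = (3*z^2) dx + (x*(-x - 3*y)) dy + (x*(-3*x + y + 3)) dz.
d(omega) = (-2*x - 3*y) dx ∧ dy + (-6*x + y - 6*z + 3) dx ∧ dz + (x) dy ∧ dz

For a 1-form omega = sum_i f_i dx_i, the exterior derivative is
  d(omega) = sum_{i < j} (∂f_j/∂x_i - ∂f_i/∂x_j) dx_i ∧ dx_j.
  coefficient of dx ∧ dy: ∂f_2/∂x - ∂f_1/∂y = ∂(x*(-x - 3*y))/∂x - ∂(3*z^2)/∂y = -2*x - 3*y
  coefficient of dx ∧ dz: ∂f_3/∂x - ∂f_1/∂z = ∂(x*(-3*x + y + 3))/∂x - ∂(3*z^2)/∂z = -6*x + y - 6*z + 3
  coefficient of dy ∧ dz: ∂f_3/∂y - ∂f_2/∂z = ∂(x*(-3*x + y + 3))/∂y - ∂(x*(-x - 3*y))/∂z = x
Assembling: d(omega) = (-2*x - 3*y) dx ∧ dy + (-6*x + y - 6*z + 3) dx ∧ dz + (x) dy ∧ dz.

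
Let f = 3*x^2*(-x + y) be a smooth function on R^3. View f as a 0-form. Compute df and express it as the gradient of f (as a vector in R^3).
df = (3*x*(-3*x + 2*y)) dx + (3*x^2) dy + (0) dz; grad f = (3*x*(-3*x + 2*y), 3*x^2, 0)

For a 0-form f, d f = (∂f/∂x) dx + (∂f/∂y) dy + (∂f/∂z) dz. The components of the vector representation are exactly the entries of grad f in Cartesian coordinates:
  ∂f/∂x = 3*x*(-3*x + 2*y)
  ∂f/∂y = 3*x^2
  ∂f/∂z = 0.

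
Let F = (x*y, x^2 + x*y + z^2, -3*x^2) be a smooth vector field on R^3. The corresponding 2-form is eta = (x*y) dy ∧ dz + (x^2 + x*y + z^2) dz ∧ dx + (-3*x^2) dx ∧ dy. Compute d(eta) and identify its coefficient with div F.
d(eta) = (x + y) dx ∧ dy ∧ dz; div F = x + y

For a 2-form in R^3 of the form above, applying d gives a 3-form with coefficient ∂P/∂x + ∂Q/∂y + ∂R/∂z:
  ∂P/∂x = y
  ∂Q/∂y = x
  ∂R/∂z = 0
Sum = x + y, which is exactly div F.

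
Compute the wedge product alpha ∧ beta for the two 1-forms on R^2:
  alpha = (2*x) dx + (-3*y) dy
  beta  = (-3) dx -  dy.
alpha ∧ beta = (-2*x - 9*y) dx ∧ dy

Distribute the wedge, using dx_i ∧ dx_j = -dx_j ∧ dx_i and dx_i ∧ dx_i = 0. For each pair (i, j) with i < j, the coefficient of dx_i ∧ dx_j in alpha ∧ beta is (alpha_i * beta_j - alpha_j * beta_i). Collecting: alpha ∧ beta = (-2*x - 9*y) dx ∧ dy.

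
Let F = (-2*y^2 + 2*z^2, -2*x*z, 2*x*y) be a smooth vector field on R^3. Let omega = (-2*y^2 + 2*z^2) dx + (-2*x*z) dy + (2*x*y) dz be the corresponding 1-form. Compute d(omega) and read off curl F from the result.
d(omega) = (4*x) dy ∧ dz + (-2*y + 4*z) dz ∧ dx + (4*y - 2*z) dx ∧ dy; curl F = (4*x, -2*y + 4*z, 4*y - 2*z)

d omega = sum_{i<j} (∂f_j/∂x_i - ∂f_i/∂x_j) dx_i ∧ dx_j. Under the identification (dy ∧ dz, dz ∧ dx, dx ∧ dy) ↔ (e_x, e_y, e_z), the coefficients are exactly the components of curl F. Compute:
  ∂R/∂y - ∂Q/∂z = (2*x) - (-2*x) = 4*x
  ∂P/∂z - ∂R/∂x = (4*z) - (2*y) = -2*y + 4*z
  ∂Q/∂x - ∂P/∂y = (-2*z) - (-4*y) = 4*y - 2*z.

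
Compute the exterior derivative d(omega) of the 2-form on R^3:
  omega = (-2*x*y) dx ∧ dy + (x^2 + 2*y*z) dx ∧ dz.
d(omega) = (-2*z) dx ∧ dy ∧ dz

For a 2-form omega = sum_{i<j} g_{ij} dx_i ∧ dx_j, the exterior derivative is
  d(omega) = sum_{i<j} d(g_{ij}) ∧ dx_i ∧ dx_j = sum_{i<j, k} (∂g_{ij}/∂x_k) dx_k ∧ dx_i ∧ dx_j.
Expand each term, using dx_k ∧ dx_i ∧ dx_j = sgn(permutation) dx_{(a)} ∧ dx_{(b)} ∧ dx_{(c)} with (a < b < c) sorted:
  d(x^2 + 2*y*z) includes (∂/∂y)(x^2 + 2*y*z) dy = (2*z) dy, which multiplied by dx ∧ dz gives (-2*z) dx ∧ dy ∧ dz
Collecting like 3-forms: d(omega) = (-2*z) dx ∧ dy ∧ dz.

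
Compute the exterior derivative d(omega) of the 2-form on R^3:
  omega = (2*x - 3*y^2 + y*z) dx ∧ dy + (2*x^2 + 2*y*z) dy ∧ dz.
d(omega) = (4*x + y) dx ∧ dy ∧ dz

For a 2-form omega = sum_{i<j} g_{ij} dx_i ∧ dx_j, the exterior derivative is
  d(omega) = sum_{i<j} d(g_{ij}) ∧ dx_i ∧ dx_j = sum_{i<j, k} (∂g_{ij}/∂x_k) dx_k ∧ dx_i ∧ dx_j.
Expand each term, using dx_k ∧ dx_i ∧ dx_j = sgn(permutation) dx_{(a)} ∧ dx_{(b)} ∧ dx_{(c)} with (a < b < c) sorted:
  d(2*x - 3*y^2 + y*z) includes (∂/∂z)(2*x - 3*y^2 + y*z) dz = (y) dz, which multiplied by dx ∧ dy gives (y) dx ∧ dy ∧ dz
  d(2*x^2 + 2*y*z) includes (∂/∂x)(2*x^2 + 2*y*z) dx = (4*x) dx, which multiplied by dy ∧ dz gives (4*x) dx ∧ dy ∧ dz
Collecting like 3-forms: d(omega) = (4*x + y) dx ∧ dy ∧ dz.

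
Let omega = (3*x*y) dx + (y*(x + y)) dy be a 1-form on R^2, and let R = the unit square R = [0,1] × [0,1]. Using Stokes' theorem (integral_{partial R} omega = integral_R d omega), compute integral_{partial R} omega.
integral_(partial R) omega = -1

Stokes: integral_partial_R omega = integral_R d omega with d omega = (∂Q/∂x - ∂P/∂y) dx ∧ dy.
  ∂Q/∂x = y
  ∂P/∂y = 3*x
  integrand = ∂Q/∂x - ∂P/∂y = -3*x + y.
Integrating over R: integral_0^1 integral_0^1 (-3*x + y) dx dy = -1.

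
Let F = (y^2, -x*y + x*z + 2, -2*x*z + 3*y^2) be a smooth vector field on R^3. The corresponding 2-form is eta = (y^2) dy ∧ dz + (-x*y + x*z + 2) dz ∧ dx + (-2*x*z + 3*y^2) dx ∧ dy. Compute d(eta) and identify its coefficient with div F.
d(eta) = (-3*x) dx ∧ dy ∧ dz; div F = -3*x

For a 2-form in R^3 of the form above, applying d gives a 3-form with coefficient ∂P/∂x + ∂Q/∂y + ∂R/∂z:
  ∂P/∂x = 0
  ∂Q/∂y = -x
  ∂R/∂z = -2*x
Sum = -3*x, which is exactly div F.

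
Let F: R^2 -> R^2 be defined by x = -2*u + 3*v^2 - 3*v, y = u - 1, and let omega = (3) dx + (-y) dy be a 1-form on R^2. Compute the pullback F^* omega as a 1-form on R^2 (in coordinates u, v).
F^* omega = (-u - 5) du + (18*v - 9) dv

Using F^*(f dg) = (f ∘ F) d(g ∘ F), substitute each coordinate x_i by F_i(u, v) in f_i, and replace dx_i by d F_i = (∂F_i/∂u) du + (∂F_i/∂v) dv.
  For the x component: f_1(F) = 3; d F_1 = (-2) du + (6*v - 3) dv
  For the y component: f_2(F) = 1 - u; d F_2 = (1) du + (0) dv
Combining and collecting du, dv coefficients:
  coeff of du: -u - 5
  coeff of dv: 18*v - 9
F^* omega = (-u - 5) du + (18*v - 9) dv.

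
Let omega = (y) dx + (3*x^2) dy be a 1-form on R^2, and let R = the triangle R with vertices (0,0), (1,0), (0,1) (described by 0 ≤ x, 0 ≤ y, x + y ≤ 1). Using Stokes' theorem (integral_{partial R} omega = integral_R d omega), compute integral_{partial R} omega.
integral_(partial R) omega = 1/2

Stokes: integral_partial_R omega = integral_R d omega with d omega = (∂Q/∂x - ∂P/∂y) dx ∧ dy.
  ∂Q/∂x = 6*x
  ∂P/∂y = 1
  integrand = ∂Q/∂x - ∂P/∂y = 6*x - 1.
Integrating over R: integral_0^1 integral_0^{1-x} (6*x - 1) dy dx = 1/2.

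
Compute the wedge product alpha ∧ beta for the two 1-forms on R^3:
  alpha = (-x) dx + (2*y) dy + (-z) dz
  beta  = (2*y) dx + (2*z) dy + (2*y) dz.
alpha ∧ beta = (-2*x*z - 4*y^2) dx ∧ dy + (2*y*(-x + z)) dx ∧ dz + (4*y^2 + 2*z^2) dy ∧ dz

Distribute the wedge, using dx_i ∧ dx_j = -dx_j ∧ dx_i and dx_i ∧ dx_i = 0. For each pair (i, j) with i < j, the coefficient of dx_i ∧ dx_j in alpha ∧ beta is (alpha_i * beta_j - alpha_j * beta_i). Collecting: alpha ∧ beta = (-2*x*z - 4*y^2) dx ∧ dy + (2*y*(-x + z)) dx ∧ dz + (4*y^2 + 2*z^2) dy ∧ dz.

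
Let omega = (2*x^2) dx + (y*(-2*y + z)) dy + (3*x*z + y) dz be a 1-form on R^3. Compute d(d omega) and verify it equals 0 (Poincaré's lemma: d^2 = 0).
d(d omega) = 0

Step 1: d omega = sum_{i<j} (∂f_j/∂x_i - ∂f_i/∂x_j) dx_i ∧ dx_j:
  coeff of dx ∧ dy: 0
  coeff of dx ∧ dz: 3*z
  coeff of dy ∧ dz: 1 - y
Step 2: Apply d again to each 2-form coefficient. The only possible 3-form in R^3 is dx ∧ dy ∧ dz, with coefficient
  ∂(coeff of dy∧dz)/∂x - ∂(coeff of dx∧dz)/∂y + ∂(coeff of dx∧dy)/∂z
  = ∂/∂x (1 - y) - ∂/∂y (3*z) + ∂/∂z (0).
Each of these terms simplifies to sums of mixed partials that cancel in pairs. The result is 0 (by equality of mixed partials for smooth functions — Schwarz / Clairaut).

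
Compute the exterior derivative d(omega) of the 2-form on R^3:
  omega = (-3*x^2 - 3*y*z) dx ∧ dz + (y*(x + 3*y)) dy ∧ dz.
d(omega) = (y + 3*z) dx ∧ dy ∧ dz

For a 2-form omega = sum_{i<j} g_{ij} dx_i ∧ dx_j, the exterior derivative is
  d(omega) = sum_{i<j} d(g_{ij}) ∧ dx_i ∧ dx_j = sum_{i<j, k} (∂g_{ij}/∂x_k) dx_k ∧ dx_i ∧ dx_j.
Expand each term, using dx_k ∧ dx_i ∧ dx_j = sgn(permutation) dx_{(a)} ∧ dx_{(b)} ∧ dx_{(c)} with (a < b < c) sorted:
  d(-3*x^2 - 3*y*z) includes (∂/∂y)(-3*x^2 - 3*y*z) dy = (-3*z) dy, which multiplied by dx ∧ dz gives (3*z) dx ∧ dy ∧ dz
  d(y*(x + 3*y)) includes (∂/∂x)(y*(x + 3*y)) dx = (y) dx, which multiplied by dy ∧ dz gives (y) dx ∧ dy ∧ dz
Collecting like 3-forms: d(omega) = (y + 3*z) dx ∧ dy ∧ dz.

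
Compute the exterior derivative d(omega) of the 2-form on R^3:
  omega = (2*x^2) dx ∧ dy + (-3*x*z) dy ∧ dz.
d(omega) = (-3*z) dx ∧ dy ∧ dz

For a 2-form omega = sum_{i<j} g_{ij} dx_i ∧ dx_j, the exterior derivative is
  d(omega) = sum_{i<j} d(g_{ij}) ∧ dx_i ∧ dx_j = sum_{i<j, k} (∂g_{ij}/∂x_k) dx_k ∧ dx_i ∧ dx_j.
Expand each term, using dx_k ∧ dx_i ∧ dx_j = sgn(permutation) dx_{(a)} ∧ dx_{(b)} ∧ dx_{(c)} with (a < b < c) sorted:
  d(-3*x*z) includes (∂/∂x)(-3*x*z) dx = (-3*z) dx, which multiplied by dy ∧ dz gives (-3*z) dx ∧ dy ∧ dz
Collecting like 3-forms: d(omega) = (-3*z) dx ∧ dy ∧ dz.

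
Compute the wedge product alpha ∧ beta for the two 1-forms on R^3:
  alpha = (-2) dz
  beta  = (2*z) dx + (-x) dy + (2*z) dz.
alpha ∧ beta = (4*z) dx ∧ dz + (-2*x) dy ∧ dz

Distribute the wedge, using dx_i ∧ dx_j = -dx_j ∧ dx_i and dx_i ∧ dx_i = 0. For each pair (i, j) with i < j, the coefficient of dx_i ∧ dx_j in alpha ∧ beta is (alpha_i * beta_j - alpha_j * beta_i). Collecting: alpha ∧ beta = (4*z) dx ∧ dz + (-2*x) dy ∧ dz.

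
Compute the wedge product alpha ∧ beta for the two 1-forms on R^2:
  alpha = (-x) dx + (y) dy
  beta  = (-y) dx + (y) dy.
alpha ∧ beta = (y*(-x + y)) dx ∧ dy

Distribute the wedge, using dx_i ∧ dx_j = -dx_j ∧ dx_i and dx_i ∧ dx_i = 0. For each pair (i, j) with i < j, the coefficient of dx_i ∧ dx_j in alpha ∧ beta is (alpha_i * beta_j - alpha_j * beta_i). Collecting: alpha ∧ beta = (y*(-x + y)) dx ∧ dy.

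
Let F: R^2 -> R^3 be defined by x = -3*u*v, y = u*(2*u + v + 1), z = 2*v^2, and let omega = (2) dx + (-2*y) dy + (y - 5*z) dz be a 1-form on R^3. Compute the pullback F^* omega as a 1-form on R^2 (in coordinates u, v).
F^* omega = (-16*u^3 - 12*u^2*v - 12*u^2 - 2*u*v^2 - 4*u*v - 2*u - 6*v) du + (-4*u^3 + 6*u^2*v - 2*u^2 + 4*u*v^2 + 4*u*v - 6*u - 40*v^3) dv

Using F^*(f dg) = (f ∘ F) d(g ∘ F), substitute each coordinate x_i by F_i(u, v) in f_i, and replace dx_i by d F_i = (∂F_i/∂u) du + (∂F_i/∂v) dv.
  For the x component: f_1(F) = 2; d F_1 = (-3*v) du + (-3*u) dv
  For the y component: f_2(F) = 2*u*(-2*u - v - 1); d F_2 = (4*u + v + 1) du + (u) dv
  For the z component: f_3(F) = 2*u^2 + u*v + u - 10*v^2; d F_3 = (0) du + (4*v) dv
Combining and collecting du, dv coefficients:
  coeff of du: -16*u^3 - 12*u^2*v - 12*u^2 - 2*u*v^2 - 4*u*v - 2*u - 6*v
  coeff of dv: -4*u^3 + 6*u^2*v - 2*u^2 + 4*u*v^2 + 4*u*v - 6*u - 40*v^3
F^* omega = (-16*u^3 - 12*u^2*v - 12*u^2 - 2*u*v^2 - 4*u*v - 2*u - 6*v) du + (-4*u^3 + 6*u^2*v - 2*u^2 + 4*u*v^2 + 4*u*v - 6*u - 40*v^3) dv.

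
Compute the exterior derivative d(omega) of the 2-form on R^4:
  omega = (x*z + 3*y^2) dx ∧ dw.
d(omega) = (-6*y) dx ∧ dy ∧ dw + (-x) dx ∧ dz ∧ dw

For a 2-form omega = sum_{i<j} g_{ij} dx_i ∧ dx_j, the exterior derivative is
  d(omega) = sum_{i<j} d(g_{ij}) ∧ dx_i ∧ dx_j = sum_{i<j, k} (∂g_{ij}/∂x_k) dx_k ∧ dx_i ∧ dx_j.
Expand each term, using dx_k ∧ dx_i ∧ dx_j = sgn(permutation) dx_{(a)} ∧ dx_{(b)} ∧ dx_{(c)} with (a < b < c) sorted:
  d(x*z + 3*y^2) includes (∂/∂y)(x*z + 3*y^2) dy = (6*y) dy, which multiplied by dx ∧ dw gives (-6*y) dx ∧ dy ∧ dw
  d(x*z + 3*y^2) includes (∂/∂z)(x*z + 3*y^2) dz = (x) dz, which multiplied by dx ∧ dw gives (-x) dx ∧ dz ∧ dw
Collecting like 3-forms: d(omega) = (-6*y) dx ∧ dy ∧ dw + (-x) dx ∧ dz ∧ dw.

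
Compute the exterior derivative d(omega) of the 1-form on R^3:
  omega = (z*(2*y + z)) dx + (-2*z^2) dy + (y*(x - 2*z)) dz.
d(omega) = (-2*z) dx ∧ dy + (-y - 2*z) dx ∧ dz + (x + 2*z) dy ∧ dz

For a 1-form omega = sum_i f_i dx_i, the exterior derivative is
  d(omega) = sum_{i < j} (∂f_j/∂x_i - ∂f_i/∂x_j) dx_i ∧ dx_j.
  coefficient of dx ∧ dy: ∂f_2/∂x - ∂f_1/∂y = ∂(-2*z^2)/∂x - ∂(z*(2*y + z))/∂y = -2*z
  coefficient of dx ∧ dz: ∂f_3/∂x - ∂f_1/∂z = ∂(y*(x - 2*z))/∂x - ∂(z*(2*y + z))/∂z = -y - 2*z
  coefficient of dy ∧ dz: ∂f_3/∂y - ∂f_2/∂z = ∂(y*(x - 2*z))/∂y - ∂(-2*z^2)/∂z = x + 2*z
Assembling: d(omega) = (-2*z) dx ∧ dy + (-y - 2*z) dx ∧ dz + (x + 2*z) dy ∧ dz.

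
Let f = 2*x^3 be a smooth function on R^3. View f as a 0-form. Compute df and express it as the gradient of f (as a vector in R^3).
df = (6*x^2) dx + (0) dy + (0) dz; grad f = (6*x^2, 0, 0)

For a 0-form f, d f = (∂f/∂x) dx + (∂f/∂y) dy + (∂f/∂z) dz. The components of the vector representation are exactly the entries of grad f in Cartesian coordinates:
  ∂f/∂x = 6*x^2
  ∂f/∂y = 0
  ∂f/∂z = 0.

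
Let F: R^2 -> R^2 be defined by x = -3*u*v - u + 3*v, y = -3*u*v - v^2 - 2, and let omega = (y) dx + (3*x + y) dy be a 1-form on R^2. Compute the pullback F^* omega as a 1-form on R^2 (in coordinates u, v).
F^* omega = (45*u*v^2 + 12*u*v + 6*v^3 - 26*v^2 + 12*v + 2) du + (45*u^2*v + 9*u^2 + 30*u*v^2 - 30*u*v + 12*u + 2*v^3 - 21*v^2 + 4*v - 6) dv

Using F^*(f dg) = (f ∘ F) d(g ∘ F), substitute each coordinate x_i by F_i(u, v) in f_i, and replace dx_i by d F_i = (∂F_i/∂u) du + (∂F_i/∂v) dv.
  For the x component: f_1(F) = -3*u*v - v^2 - 2; d F_1 = (-3*v - 1) du + (3 - 3*u) dv
  For the y component: f_2(F) = -12*u*v - 3*u - v^2 + 9*v - 2; d F_2 = (-3*v) du + (-3*u - 2*v) dv
Combining and collecting du, dv coefficients:
  coeff of du: 45*u*v^2 + 12*u*v + 6*v^3 - 26*v^2 + 12*v + 2
  coeff of dv: 45*u^2*v + 9*u^2 + 30*u*v^2 - 30*u*v + 12*u + 2*v^3 - 21*v^2 + 4*v - 6
F^* omega = (45*u*v^2 + 12*u*v + 6*v^3 - 26*v^2 + 12*v + 2) du + (45*u^2*v + 9*u^2 + 30*u*v^2 - 30*u*v + 12*u + 2*v^3 - 21*v^2 + 4*v - 6) dv.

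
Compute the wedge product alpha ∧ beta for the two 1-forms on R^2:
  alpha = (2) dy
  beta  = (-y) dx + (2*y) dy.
alpha ∧ beta = (2*y) dx ∧ dy

Distribute the wedge, using dx_i ∧ dx_j = -dx_j ∧ dx_i and dx_i ∧ dx_i = 0. For each pair (i, j) with i < j, the coefficient of dx_i ∧ dx_j in alpha ∧ beta is (alpha_i * beta_j - alpha_j * beta_i). Collecting: alpha ∧ beta = (2*y) dx ∧ dy.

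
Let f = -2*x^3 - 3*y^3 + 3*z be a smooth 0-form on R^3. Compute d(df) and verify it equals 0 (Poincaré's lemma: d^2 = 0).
d(df) = 0

Step 1: df = sum_i (∂f/∂x_i) dx_i = (-6*x^2) dx + (-9*y^2) dy + (3) dz.
Step 2: Apply d again. Using the 1-form formula, the coefficient of dx ∧ dy in d(df) is ∂^2 f/∂x ∂y - ∂^2 f/∂y ∂x = (0) - (0) = 0 (equality of mixed partials for smooth f).
Similarly for dx ∧ dz and dy ∧ dz — all coefficients vanish. So d(df) = 0.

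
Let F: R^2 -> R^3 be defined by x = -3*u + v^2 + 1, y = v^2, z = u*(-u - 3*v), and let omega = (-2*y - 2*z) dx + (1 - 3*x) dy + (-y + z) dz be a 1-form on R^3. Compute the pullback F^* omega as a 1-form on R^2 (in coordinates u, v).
F^* omega = (2*u^3 + 9*u^2*v - 6*u^2 + 11*u*v^2 - 18*u*v + 3*v^3 + 6*v^2) du + (3*u^3 + 13*u^2*v + 15*u*v^2 + 18*u*v - 10*v^3 - 4*v) dv

Using F^*(f dg) = (f ∘ F) d(g ∘ F), substitute each coordinate x_i by F_i(u, v) in f_i, and replace dx_i by d F_i = (∂F_i/∂u) du + (∂F_i/∂v) dv.
  For the x component: f_1(F) = 2*u^2 + 6*u*v - 2*v^2; d F_1 = (-3) du + (2*v) dv
  For the y component: f_2(F) = 9*u - 3*v^2 - 2; d F_2 = (0) du + (2*v) dv
  For the z component: f_3(F) = -u^2 - 3*u*v - v^2; d F_3 = (-2*u - 3*v) du + (-3*u) dv
Combining and collecting du, dv coefficients:
  coeff of du: 2*u^3 + 9*u^2*v - 6*u^2 + 11*u*v^2 - 18*u*v + 3*v^3 + 6*v^2
  coeff of dv: 3*u^3 + 13*u^2*v + 15*u*v^2 + 18*u*v - 10*v^3 - 4*v
F^* omega = (2*u^3 + 9*u^2*v - 6*u^2 + 11*u*v^2 - 18*u*v + 3*v^3 + 6*v^2) du + (3*u^3 + 13*u^2*v + 15*u*v^2 + 18*u*v - 10*v^3 - 4*v) dv.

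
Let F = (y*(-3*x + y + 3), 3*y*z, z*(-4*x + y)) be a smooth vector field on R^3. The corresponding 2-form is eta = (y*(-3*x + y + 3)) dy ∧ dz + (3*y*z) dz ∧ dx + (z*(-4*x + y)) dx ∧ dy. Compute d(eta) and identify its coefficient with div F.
d(eta) = (-4*x - 2*y + 3*z) dx ∧ dy ∧ dz; div F = -4*x - 2*y + 3*z

For a 2-form in R^3 of the form above, applying d gives a 3-form with coefficient ∂P/∂x + ∂Q/∂y + ∂R/∂z:
  ∂P/∂x = -3*y
  ∂Q/∂y = 3*z
  ∂R/∂z = -4*x + y
Sum = -4*x - 2*y + 3*z, which is exactly div F.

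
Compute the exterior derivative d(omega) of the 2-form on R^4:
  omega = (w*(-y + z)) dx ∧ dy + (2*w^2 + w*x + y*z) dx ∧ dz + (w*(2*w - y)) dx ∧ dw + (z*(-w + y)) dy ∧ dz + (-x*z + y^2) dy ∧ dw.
d(omega) = (w - z) dx ∧ dy ∧ dz + (w - y) dx ∧ dy ∧ dw + (4*w + x) dx ∧ dz ∧ dw + (x - z) dy ∧ dz ∧ dw

For a 2-form omega = sum_{i<j} g_{ij} dx_i ∧ dx_j, the exterior derivative is
  d(omega) = sum_{i<j} d(g_{ij}) ∧ dx_i ∧ dx_j = sum_{i<j, k} (∂g_{ij}/∂x_k) dx_k ∧ dx_i ∧ dx_j.
Expand each term, using dx_k ∧ dx_i ∧ dx_j = sgn(permutation) dx_{(a)} ∧ dx_{(b)} ∧ dx_{(c)} with (a < b < c) sorted:
  d(w*(-y + z)) includes (∂/∂z)(w*(-y + z)) dz = (w) dz, which multiplied by dx ∧ dy gives (w) dx ∧ dy ∧ dz
  d(w*(-y + z)) includes (∂/∂w)(w*(-y + z)) dw = (-y + z) dw, which multiplied by dx ∧ dy gives (-y + z) dx ∧ dy ∧ dw
  d(2*w^2 + w*x + y*z) includes (∂/∂y)(2*w^2 + w*x + y*z) dy = (z) dy, which multiplied by dx ∧ dz gives (-z) dx ∧ dy ∧ dz
  d(2*w^2 + w*x + y*z) includes (∂/∂w)(2*w^2 + w*x + y*z) dw = (4*w + x) dw, which multiplied by dx ∧ dz gives (4*w + x) dx ∧ dz ∧ dw
  d(w*(2*w - y)) includes (∂/∂y)(w*(2*w - y)) dy = (-w) dy, which multiplied by dx ∧ dw gives (w) dx ∧ dy ∧ dw
  d(z*(-w + y)) includes (∂/∂w)(z*(-w + y)) dw = (-z) dw, which multiplied by dy ∧ dz gives (-z) dy ∧ dz ∧ dw
  d(-x*z + y^2) includes (∂/∂x)(-x*z + y^2) dx = (-z) dx, which multiplied by dy ∧ dw gives (-z) dx ∧ dy ∧ dw
  d(-x*z + y^2) includes (∂/∂z)(-x*z + y^2) dz = (-x) dz, which multiplied by dy ∧ dw gives (x) dy ∧ dz ∧ dw
Collecting like 3-forms: d(omega) = (w - z) dx ∧ dy ∧ dz + (w - y) dx ∧ dy ∧ dw + (4*w + x) dx ∧ dz ∧ dw + (x - z) dy ∧ dz ∧ dw.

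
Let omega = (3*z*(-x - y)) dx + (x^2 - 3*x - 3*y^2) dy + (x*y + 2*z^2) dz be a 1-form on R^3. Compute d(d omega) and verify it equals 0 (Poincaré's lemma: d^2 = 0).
d(d omega) = 0

Step 1: d omega = sum_{i<j} (∂f_j/∂x_i - ∂f_i/∂x_j) dx_i ∧ dx_j:
  coeff of dx ∧ dy: 2*x + 3*z - 3
  coeff of dx ∧ dz: 3*x + 4*y
  coeff of dy ∧ dz: x
Step 2: Apply d again to each 2-form coefficient. The only possible 3-form in R^3 is dx ∧ dy ∧ dz, with coefficient
  ∂(coeff of dy∧dz)/∂x - ∂(coeff of dx∧dz)/∂y + ∂(coeff of dx∧dy)/∂z
  = ∂/∂x (x) - ∂/∂y (3*x + 4*y) + ∂/∂z (2*x + 3*z - 3).
Each of these terms simplifies to sums of mixed partials that cancel in pairs. The result is 0 (by equality of mixed partials for smooth functions — Schwarz / Clairaut).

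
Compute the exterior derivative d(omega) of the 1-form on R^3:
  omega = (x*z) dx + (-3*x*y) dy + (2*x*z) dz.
d(omega) = (-3*y) dx ∧ dy + (-x + 2*z) dx ∧ dz

For a 1-form omega = sum_i f_i dx_i, the exterior derivative is
  d(omega) = sum_{i < j} (∂f_j/∂x_i - ∂f_i/∂x_j) dx_i ∧ dx_j.
  coefficient of dx ∧ dy: ∂f_2/∂x - ∂f_1/∂y = ∂(-3*x*y)/∂x - ∂(x*z)/∂y = -3*y
  coefficient of dx ∧ dz: ∂f_3/∂x - ∂f_1/∂z = ∂(2*x*z)/∂x - ∂(x*z)/∂z = -x + 2*z
Assembling: d(omega) = (-3*y) dx ∧ dy + (-x + 2*z) dx ∧ dz.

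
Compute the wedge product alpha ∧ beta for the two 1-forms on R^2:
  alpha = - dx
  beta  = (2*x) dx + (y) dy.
alpha ∧ beta = (-y) dx ∧ dy

Distribute the wedge, using dx_i ∧ dx_j = -dx_j ∧ dx_i and dx_i ∧ dx_i = 0. For each pair (i, j) with i < j, the coefficient of dx_i ∧ dx_j in alpha ∧ beta is (alpha_i * beta_j - alpha_j * beta_i). Collecting: alpha ∧ beta = (-y) dx ∧ dy.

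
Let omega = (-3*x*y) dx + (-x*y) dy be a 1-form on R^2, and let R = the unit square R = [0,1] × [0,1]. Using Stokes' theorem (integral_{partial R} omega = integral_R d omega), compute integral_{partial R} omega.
integral_(partial R) omega = 1

Stokes: integral_partial_R omega = integral_R d omega with d omega = (∂Q/∂x - ∂P/∂y) dx ∧ dy.
  ∂Q/∂x = -y
  ∂P/∂y = -3*x
  integrand = ∂Q/∂x - ∂P/∂y = 3*x - y.
Integrating over R: integral_0^1 integral_0^1 (3*x - y) dx dy = 1.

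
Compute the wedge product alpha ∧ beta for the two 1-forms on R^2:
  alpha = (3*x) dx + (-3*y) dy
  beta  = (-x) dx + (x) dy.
alpha ∧ beta = (3*x*(x - y)) dx ∧ dy

Distribute the wedge, using dx_i ∧ dx_j = -dx_j ∧ dx_i and dx_i ∧ dx_i = 0. For each pair (i, j) with i < j, the coefficient of dx_i ∧ dx_j in alpha ∧ beta is (alpha_i * beta_j - alpha_j * beta_i). Collecting: alpha ∧ beta = (3*x*(x - y)) dx ∧ dy.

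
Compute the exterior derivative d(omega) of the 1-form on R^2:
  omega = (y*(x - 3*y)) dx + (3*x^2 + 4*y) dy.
d(omega) = (5*x + 6*y) dx ∧ dy

For a 1-form omega = sum_i f_i dx_i, the exterior derivative is
  d(omega) = sum_{i < j} (∂f_j/∂x_i - ∂f_i/∂x_j) dx_i ∧ dx_j.
  coefficient of dx ∧ dy: ∂f_2/∂x - ∂f_1/∂y = ∂(3*x^2 + 4*y)/∂x - ∂(y*(x - 3*y))/∂y = 5*x + 6*y
Assembling: d(omega) = (5*x + 6*y) dx ∧ dy.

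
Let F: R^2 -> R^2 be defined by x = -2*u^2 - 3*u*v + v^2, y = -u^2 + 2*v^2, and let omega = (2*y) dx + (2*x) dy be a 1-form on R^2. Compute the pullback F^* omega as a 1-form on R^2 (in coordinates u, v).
F^* omega = (16*u^3 + 18*u^2*v - 20*u*v^2 - 12*v^3) du + (6*u^3 - 20*u^2*v - 36*u*v^2 + 16*v^3) dv

Using F^*(f dg) = (f ∘ F) d(g ∘ F), substitute each coordinate x_i by F_i(u, v) in f_i, and replace dx_i by d F_i = (∂F_i/∂u) du + (∂F_i/∂v) dv.
  For the x component: f_1(F) = -2*u^2 + 4*v^2; d F_1 = (-4*u - 3*v) du + (-3*u + 2*v) dv
  For the y component: f_2(F) = -4*u^2 - 6*u*v + 2*v^2; d F_2 = (-2*u) du + (4*v) dv
Combining and collecting du, dv coefficients:
  coeff of du: 16*u^3 + 18*u^2*v - 20*u*v^2 - 12*v^3
  coeff of dv: 6*u^3 - 20*u^2*v - 36*u*v^2 + 16*v^3
F^* omega = (16*u^3 + 18*u^2*v - 20*u*v^2 - 12*v^3) du + (6*u^3 - 20*u^2*v - 36*u*v^2 + 16*v^3) dv.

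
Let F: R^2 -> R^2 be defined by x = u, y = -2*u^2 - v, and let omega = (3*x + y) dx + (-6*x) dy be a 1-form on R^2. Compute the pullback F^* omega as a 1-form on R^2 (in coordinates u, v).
F^* omega = (22*u^2 + 3*u - v) du + (6*u) dv

Using F^*(f dg) = (f ∘ F) d(g ∘ F), substitute each coordinate x_i by F_i(u, v) in f_i, and replace dx_i by d F_i = (∂F_i/∂u) du + (∂F_i/∂v) dv.
  For the x component: f_1(F) = -2*u^2 + 3*u - v; d F_1 = (1) du + (0) dv
  For the y component: f_2(F) = -6*u; d F_2 = (-4*u) du + (-1) dv
Combining and collecting du, dv coefficients:
  coeff of du: 22*u^2 + 3*u - v
  coeff of dv: 6*u
F^* omega = (22*u^2 + 3*u - v) du + (6*u) dv.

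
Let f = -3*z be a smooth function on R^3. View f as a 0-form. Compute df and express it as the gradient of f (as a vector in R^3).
df = (0) dx + (0) dy + (-3) dz; grad f = (0, 0, -3)

For a 0-form f, d f = (∂f/∂x) dx + (∂f/∂y) dy + (∂f/∂z) dz. The components of the vector representation are exactly the entries of grad f in Cartesian coordinates:
  ∂f/∂x = 0
  ∂f/∂y = 0
  ∂f/∂z = -3.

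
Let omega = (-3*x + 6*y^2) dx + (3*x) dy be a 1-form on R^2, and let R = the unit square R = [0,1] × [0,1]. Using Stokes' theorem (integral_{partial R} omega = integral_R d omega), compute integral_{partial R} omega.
integral_(partial R) omega = -3

Stokes: integral_partial_R omega = integral_R d omega with d omega = (∂Q/∂x - ∂P/∂y) dx ∧ dy.
  ∂Q/∂x = 3
  ∂P/∂y = 12*y
  integrand = ∂Q/∂x - ∂P/∂y = 3 - 12*y.
Integrating over R: integral_0^1 integral_0^1 (3 - 12*y) dx dy = -3.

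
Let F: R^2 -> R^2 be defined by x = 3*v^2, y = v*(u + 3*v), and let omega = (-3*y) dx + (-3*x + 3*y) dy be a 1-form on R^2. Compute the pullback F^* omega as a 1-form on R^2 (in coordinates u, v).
F^* omega = (3*u*v^2) du + (3*v*(u^2 - 18*v^2)) dv

Using F^*(f dg) = (f ∘ F) d(g ∘ F), substitute each coordinate x_i by F_i(u, v) in f_i, and replace dx_i by d F_i = (∂F_i/∂u) du + (∂F_i/∂v) dv.
  For the x component: f_1(F) = 3*v*(-u - 3*v); d F_1 = (0) du + (6*v) dv
  For the y component: f_2(F) = 3*u*v; d F_2 = (v) du + (u + 6*v) dv
Combining and collecting du, dv coefficients:
  coeff of du: 3*u*v^2
  coeff of dv: 3*v*(u^2 - 18*v^2)
F^* omega = (3*u*v^2) du + (3*v*(u^2 - 18*v^2)) dv.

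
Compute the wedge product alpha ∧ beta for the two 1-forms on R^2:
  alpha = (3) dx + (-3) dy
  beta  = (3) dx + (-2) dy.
alpha ∧ beta = (3) dx ∧ dy

Distribute the wedge, using dx_i ∧ dx_j = -dx_j ∧ dx_i and dx_i ∧ dx_i = 0. For each pair (i, j) with i < j, the coefficient of dx_i ∧ dx_j in alpha ∧ beta is (alpha_i * beta_j - alpha_j * beta_i). Collecting: alpha ∧ beta = (3) dx ∧ dy.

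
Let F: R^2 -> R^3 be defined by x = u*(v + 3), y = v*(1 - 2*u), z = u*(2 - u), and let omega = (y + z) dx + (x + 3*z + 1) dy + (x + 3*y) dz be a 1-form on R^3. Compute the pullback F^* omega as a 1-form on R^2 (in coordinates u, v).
F^* omega = (15*u^2*v - 9*u^2 - 4*u*v^2 - 38*u*v + 12*u + v^2 + 7*v) du + (5*u^3 - 4*u^2*v - 19*u^2 + 2*u*v + 7*u + 1) dv

Using F^*(f dg) = (f ∘ F) d(g ∘ F), substitute each coordinate x_i by F_i(u, v) in f_i, and replace dx_i by d F_i = (∂F_i/∂u) du + (∂F_i/∂v) dv.
  For the x component: f_1(F) = -u^2 - 2*u*v + 2*u + v; d F_1 = (v + 3) du + (u) dv
  For the y component: f_2(F) = -3*u^2 + u*v + 9*u + 1; d F_2 = (-2*v) du + (1 - 2*u) dv
  For the z component: f_3(F) = -5*u*v + 3*u + 3*v; d F_3 = (2 - 2*u) du + (0) dv
Combining and collecting du, dv coefficients:
  coeff of du: 15*u^2*v - 9*u^2 - 4*u*v^2 - 38*u*v + 12*u + v^2 + 7*v
  coeff of dv: 5*u^3 - 4*u^2*v - 19*u^2 + 2*u*v + 7*u + 1
F^* omega = (15*u^2*v - 9*u^2 - 4*u*v^2 - 38*u*v + 12*u + v^2 + 7*v) du + (5*u^3 - 4*u^2*v - 19*u^2 + 2*u*v + 7*u + 1) dv.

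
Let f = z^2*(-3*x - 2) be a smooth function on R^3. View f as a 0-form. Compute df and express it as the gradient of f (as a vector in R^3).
df = (-3*z^2) dx + (0) dy + (2*z*(-3*x - 2)) dz; grad f = (-3*z^2, 0, 2*z*(-3*x - 2))

For a 0-form f, d f = (∂f/∂x) dx + (∂f/∂y) dy + (∂f/∂z) dz. The components of the vector representation are exactly the entries of grad f in Cartesian coordinates:
  ∂f/∂x = -3*z^2
  ∂f/∂y = 0
  ∂f/∂z = 2*z*(-3*x - 2).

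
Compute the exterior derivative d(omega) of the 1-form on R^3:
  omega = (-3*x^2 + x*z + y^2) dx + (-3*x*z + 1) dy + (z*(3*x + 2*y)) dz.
d(omega) = (-2*y - 3*z) dx ∧ dy + (-x + 3*z) dx ∧ dz + (3*x + 2*z) dy ∧ dz

For a 1-form omega = sum_i f_i dx_i, the exterior derivative is
  d(omega) = sum_{i < j} (∂f_j/∂x_i - ∂f_i/∂x_j) dx_i ∧ dx_j.
  coefficient of dx ∧ dy: ∂f_2/∂x - ∂f_1/∂y = ∂(-3*x*z + 1)/∂x - ∂(-3*x^2 + x*z + y^2)/∂y = -2*y - 3*z
  coefficient of dx ∧ dz: ∂f_3/∂x - ∂f_1/∂z = ∂(z*(3*x + 2*y))/∂x - ∂(-3*x^2 + x*z + y^2)/∂z = -x + 3*z
  coefficient of dy ∧ dz: ∂f_3/∂y - ∂f_2/∂z = ∂(z*(3*x + 2*y))/∂y - ∂(-3*x*z + 1)/∂z = 3*x + 2*z
Assembling: d(omega) = (-2*y - 3*z) dx ∧ dy + (-x + 3*z) dx ∧ dz + (3*x + 2*z) dy ∧ dz.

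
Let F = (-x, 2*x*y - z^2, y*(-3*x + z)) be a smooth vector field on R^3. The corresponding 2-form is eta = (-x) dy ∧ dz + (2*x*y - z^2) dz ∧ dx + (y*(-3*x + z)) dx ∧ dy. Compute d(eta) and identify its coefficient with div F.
d(eta) = (2*x + y - 1) dx ∧ dy ∧ dz; div F = 2*x + y - 1

For a 2-form in R^3 of the form above, applying d gives a 3-form with coefficient ∂P/∂x + ∂Q/∂y + ∂R/∂z:
  ∂P/∂x = -1
  ∂Q/∂y = 2*x
  ∂R/∂z = y
Sum = 2*x + y - 1, which is exactly div F.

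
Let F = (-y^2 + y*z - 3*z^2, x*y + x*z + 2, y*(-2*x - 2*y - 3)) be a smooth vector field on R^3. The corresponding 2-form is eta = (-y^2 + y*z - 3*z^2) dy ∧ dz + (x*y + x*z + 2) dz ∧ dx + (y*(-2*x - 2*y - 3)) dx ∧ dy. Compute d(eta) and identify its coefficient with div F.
d(eta) = (x) dx ∧ dy ∧ dz; div F = x

For a 2-form in R^3 of the form above, applying d gives a 3-form with coefficient ∂P/∂x + ∂Q/∂y + ∂R/∂z:
  ∂P/∂x = 0
  ∂Q/∂y = x
  ∂R/∂z = 0
Sum = x, which is exactly div F.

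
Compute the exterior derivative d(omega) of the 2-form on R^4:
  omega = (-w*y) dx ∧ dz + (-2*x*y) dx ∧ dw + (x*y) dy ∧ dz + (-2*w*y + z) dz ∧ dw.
d(omega) = (w + y) dx ∧ dy ∧ dz + (-y) dx ∧ dz ∧ dw + (2*x) dx ∧ dy ∧ dw + (-2*w) dy ∧ dz ∧ dw

For a 2-form omega = sum_{i<j} g_{ij} dx_i ∧ dx_j, the exterior derivative is
  d(omega) = sum_{i<j} d(g_{ij}) ∧ dx_i ∧ dx_j = sum_{i<j, k} (∂g_{ij}/∂x_k) dx_k ∧ dx_i ∧ dx_j.
Expand each term, using dx_k ∧ dx_i ∧ dx_j = sgn(permutation) dx_{(a)} ∧ dx_{(b)} ∧ dx_{(c)} with (a < b < c) sorted:
  d(-w*y) includes (∂/∂y)(-w*y) dy = (-w) dy, which multiplied by dx ∧ dz gives (w) dx ∧ dy ∧ dz
  d(-w*y) includes (∂/∂w)(-w*y) dw = (-y) dw, which multiplied by dx ∧ dz gives (-y) dx ∧ dz ∧ dw
  d(-2*x*y) includes (∂/∂y)(-2*x*y) dy = (-2*x) dy, which multiplied by dx ∧ dw gives (2*x) dx ∧ dy ∧ dw
  d(x*y) includes (∂/∂x)(x*y) dx = (y) dx, which multiplied by dy ∧ dz gives (y) dx ∧ dy ∧ dz
  d(-2*w*y + z) includes (∂/∂y)(-2*w*y + z) dy = (-2*w) dy, which multiplied by dz ∧ dw gives (-2*w) dy ∧ dz ∧ dw
Collecting like 3-forms: d(omega) = (w + y) dx ∧ dy ∧ dz + (-y) dx ∧ dz ∧ dw + (2*x) dx ∧ dy ∧ dw + (-2*w) dy ∧ dz ∧ dw.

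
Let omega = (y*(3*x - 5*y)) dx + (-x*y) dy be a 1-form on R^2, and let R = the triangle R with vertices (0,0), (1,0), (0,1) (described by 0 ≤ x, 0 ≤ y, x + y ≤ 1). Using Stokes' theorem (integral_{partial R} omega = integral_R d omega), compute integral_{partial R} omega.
integral_(partial R) omega = 1

Stokes: integral_partial_R omega = integral_R d omega with d omega = (∂Q/∂x - ∂P/∂y) dx ∧ dy.
  ∂Q/∂x = -y
  ∂P/∂y = 3*x - 10*y
  integrand = ∂Q/∂x - ∂P/∂y = -3*x + 9*y.
Integrating over R: integral_0^1 integral_0^{1-x} (-3*x + 9*y) dy dx = 1.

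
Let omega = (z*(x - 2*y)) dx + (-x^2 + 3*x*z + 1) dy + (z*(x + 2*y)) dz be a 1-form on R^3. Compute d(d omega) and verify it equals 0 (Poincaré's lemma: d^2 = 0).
d(d omega) = 0

Step 1: d omega = sum_{i<j} (∂f_j/∂x_i - ∂f_i/∂x_j) dx_i ∧ dx_j:
  coeff of dx ∧ dy: -2*x + 5*z
  coeff of dx ∧ dz: -x + 2*y + z
  coeff of dy ∧ dz: -3*x + 2*z
Step 2: Apply d again to each 2-form coefficient. The only possible 3-form in R^3 is dx ∧ dy ∧ dz, with coefficient
  ∂(coeff of dy∧dz)/∂x - ∂(coeff of dx∧dz)/∂y + ∂(coeff of dx∧dy)/∂z
  = ∂/∂x (-3*x + 2*z) - ∂/∂y (-x + 2*y + z) + ∂/∂z (-2*x + 5*z).
Each of these terms simplifies to sums of mixed partials that cancel in pairs. The result is 0 (by equality of mixed partials for smooth functions — Schwarz / Clairaut).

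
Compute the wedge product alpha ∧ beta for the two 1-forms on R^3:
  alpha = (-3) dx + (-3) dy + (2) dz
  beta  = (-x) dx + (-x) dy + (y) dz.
alpha ∧ beta = (2*x - 3*y) dx ∧ dz + (2*x - 3*y) dy ∧ dz

Distribute the wedge, using dx_i ∧ dx_j = -dx_j ∧ dx_i and dx_i ∧ dx_i = 0. For each pair (i, j) with i < j, the coefficient of dx_i ∧ dx_j in alpha ∧ beta is (alpha_i * beta_j - alpha_j * beta_i). Collecting: alpha ∧ beta = (2*x - 3*y) dx ∧ dz + (2*x - 3*y) dy ∧ dz.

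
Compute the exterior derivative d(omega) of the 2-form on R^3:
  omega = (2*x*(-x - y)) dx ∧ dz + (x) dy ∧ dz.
d(omega) = (2*x + 1) dx ∧ dy ∧ dz

For a 2-form omega = sum_{i<j} g_{ij} dx_i ∧ dx_j, the exterior derivative is
  d(omega) = sum_{i<j} d(g_{ij}) ∧ dx_i ∧ dx_j = sum_{i<j, k} (∂g_{ij}/∂x_k) dx_k ∧ dx_i ∧ dx_j.
Expand each term, using dx_k ∧ dx_i ∧ dx_j = sgn(permutation) dx_{(a)} ∧ dx_{(b)} ∧ dx_{(c)} with (a < b < c) sorted:
  d(2*x*(-x - y)) includes (∂/∂y)(2*x*(-x - y)) dy = (-2*x) dy, which multiplied by dx ∧ dz gives (2*x) dx ∧ dy ∧ dz
  d(x) includes (∂/∂x)(x) dx = (1) dx, which multiplied by dy ∧ dz gives (1) dx ∧ dy ∧ dz
Collecting like 3-forms: d(omega) = (2*x + 1) dx ∧ dy ∧ dz.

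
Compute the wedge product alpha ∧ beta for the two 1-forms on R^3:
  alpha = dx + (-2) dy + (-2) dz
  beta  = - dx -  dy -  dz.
alpha ∧ beta = (-3) dx ∧ dy + (-3) dx ∧ dz

Distribute the wedge, using dx_i ∧ dx_j = -dx_j ∧ dx_i and dx_i ∧ dx_i = 0. For each pair (i, j) with i < j, the coefficient of dx_i ∧ dx_j in alpha ∧ beta is (alpha_i * beta_j - alpha_j * beta_i). Collecting: alpha ∧ beta = (-3) dx ∧ dy + (-3) dx ∧ dz.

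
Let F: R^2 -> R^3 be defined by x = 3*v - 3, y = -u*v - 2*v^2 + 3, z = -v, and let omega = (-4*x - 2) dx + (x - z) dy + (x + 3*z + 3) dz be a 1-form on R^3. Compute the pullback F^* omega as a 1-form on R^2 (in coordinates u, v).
F^* omega = (v*(3 - 4*v)) du + (-4*u*v + 3*u - 16*v^2 - 24*v + 30) dv

Using F^*(f dg) = (f ∘ F) d(g ∘ F), substitute each coordinate x_i by F_i(u, v) in f_i, and replace dx_i by d F_i = (∂F_i/∂u) du + (∂F_i/∂v) dv.
  For the x component: f_1(F) = 10 - 12*v; d F_1 = (0) du + (3) dv
  For the y component: f_2(F) = 4*v - 3; d F_2 = (-v) du + (-u - 4*v) dv
  For the z component: f_3(F) = 0; d F_3 = (0) du + (-1) dv
Combining and collecting du, dv coefficients:
  coeff of du: v*(3 - 4*v)
  coeff of dv: -4*u*v + 3*u - 16*v^2 - 24*v + 30
F^* omega = (v*(3 - 4*v)) du + (-4*u*v + 3*u - 16*v^2 - 24*v + 30) dv.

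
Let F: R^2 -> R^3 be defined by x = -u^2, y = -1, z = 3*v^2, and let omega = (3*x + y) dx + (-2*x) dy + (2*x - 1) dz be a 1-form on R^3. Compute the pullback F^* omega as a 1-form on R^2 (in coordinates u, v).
F^* omega = (6*u^3 + 2*u) du + (6*v*(-2*u^2 - 1)) dv

Using F^*(f dg) = (f ∘ F) d(g ∘ F), substitute each coordinate x_i by F_i(u, v) in f_i, and replace dx_i by d F_i = (∂F_i/∂u) du + (∂F_i/∂v) dv.
  For the x component: f_1(F) = -3*u^2 - 1; d F_1 = (-2*u) du + (0) dv
  For the y component: f_2(F) = 2*u^2; d F_2 = (0) du + (0) dv
  For the z component: f_3(F) = -2*u^2 - 1; d F_3 = (0) du + (6*v) dv
Combining and collecting du, dv coefficients:
  coeff of du: 6*u^3 + 2*u
  coeff of dv: 6*v*(-2*u^2 - 1)
F^* omega = (6*u^3 + 2*u) du + (6*v*(-2*u^2 - 1)) dv.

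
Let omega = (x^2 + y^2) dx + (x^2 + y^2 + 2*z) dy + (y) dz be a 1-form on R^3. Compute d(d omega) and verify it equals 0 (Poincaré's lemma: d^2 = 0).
d(d omega) = 0

Step 1: d omega = sum_{i<j} (∂f_j/∂x_i - ∂f_i/∂x_j) dx_i ∧ dx_j:
  coeff of dx ∧ dy: 2*x - 2*y
  coeff of dx ∧ dz: 0
  coeff of dy ∧ dz: -1
Step 2: Apply d again to each 2-form coefficient. The only possible 3-form in R^3 is dx ∧ dy ∧ dz, with coefficient
  ∂(coeff of dy∧dz)/∂x - ∂(coeff of dx∧dz)/∂y + ∂(coeff of dx∧dy)/∂z
  = ∂/∂x (-1) - ∂/∂y (0) + ∂/∂z (2*x - 2*y).
Each of these terms simplifies to sums of mixed partials that cancel in pairs. The result is 0 (by equality of mixed partials for smooth functions — Schwarz / Clairaut).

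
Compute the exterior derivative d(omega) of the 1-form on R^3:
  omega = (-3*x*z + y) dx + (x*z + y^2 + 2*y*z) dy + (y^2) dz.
d(omega) = (z - 1) dx ∧ dy + (3*x) dx ∧ dz + (-x) dy ∧ dz

For a 1-form omega = sum_i f_i dx_i, the exterior derivative is
  d(omega) = sum_{i < j} (∂f_j/∂x_i - ∂f_i/∂x_j) dx_i ∧ dx_j.
  coefficient of dx ∧ dy: ∂f_2/∂x - ∂f_1/∂y = ∂(x*z + y^2 + 2*y*z)/∂x - ∂(-3*x*z + y)/∂y = z - 1
  coefficient of dx ∧ dz: ∂f_3/∂x - ∂f_1/∂z = ∂(y^2)/∂x - ∂(-3*x*z + y)/∂z = 3*x
  coefficient of dy ∧ dz: ∂f_3/∂y - ∂f_2/∂z = ∂(y^2)/∂y - ∂(x*z + y^2 + 2*y*z)/∂z = -x
Assembling: d(omega) = (z - 1) dx ∧ dy + (3*x) dx ∧ dz + (-x) dy ∧ dz.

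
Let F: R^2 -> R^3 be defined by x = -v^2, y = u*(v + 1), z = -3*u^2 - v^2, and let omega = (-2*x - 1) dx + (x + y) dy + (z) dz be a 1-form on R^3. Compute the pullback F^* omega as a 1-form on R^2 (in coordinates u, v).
F^* omega = (18*u^3 + 7*u*v^2 + 2*u*v + u - v^3 - v^2) du + (7*u^2*v + u^2 - u*v^2 - 2*v^3 + 2*v) dv

Using F^*(f dg) = (f ∘ F) d(g ∘ F), substitute each coordinate x_i by F_i(u, v) in f_i, and replace dx_i by d F_i = (∂F_i/∂u) du + (∂F_i/∂v) dv.
  For the x component: f_1(F) = 2*v^2 - 1; d F_1 = (0) du + (-2*v) dv
  For the y component: f_2(F) = u*v + u - v^2; d F_2 = (v + 1) du + (u) dv
  For the z component: f_3(F) = -3*u^2 - v^2; d F_3 = (-6*u) du + (-2*v) dv
Combining and collecting du, dv coefficients:
  coeff of du: 18*u^3 + 7*u*v^2 + 2*u*v + u - v^3 - v^2
  coeff of dv: 7*u^2*v + u^2 - u*v^2 - 2*v^3 + 2*v
F^* omega = (18*u^3 + 7*u*v^2 + 2*u*v + u - v^3 - v^2) du + (7*u^2*v + u^2 - u*v^2 - 2*v^3 + 2*v) dv.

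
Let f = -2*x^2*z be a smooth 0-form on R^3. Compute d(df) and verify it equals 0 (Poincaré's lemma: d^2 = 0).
d(df) = 0

Step 1: df = sum_i (∂f/∂x_i) dx_i = (-4*x*z) dx + (0) dy + (-2*x^2) dz.
Step 2: Apply d again. Using the 1-form formula, the coefficient of dx ∧ dy in d(df) is ∂^2 f/∂x ∂y - ∂^2 f/∂y ∂x = (0) - (0) = 0 (equality of mixed partials for smooth f).
Similarly for dx ∧ dz and dy ∧ dz — all coefficients vanish. So d(df) = 0.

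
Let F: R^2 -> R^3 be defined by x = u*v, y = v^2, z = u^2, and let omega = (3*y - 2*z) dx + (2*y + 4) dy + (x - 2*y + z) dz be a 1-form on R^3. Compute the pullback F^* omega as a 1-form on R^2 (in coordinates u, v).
F^* omega = (2*u^3 - 4*u*v^2 + 3*v^3) du + (-2*u^3 + 3*u*v^2 + 4*v^3 + 8*v) dv

Using F^*(f dg) = (f ∘ F) d(g ∘ F), substitute each coordinate x_i by F_i(u, v) in f_i, and replace dx_i by d F_i = (∂F_i/∂u) du + (∂F_i/∂v) dv.
  For the x component: f_1(F) = -2*u^2 + 3*v^2; d F_1 = (v) du + (u) dv
  For the y component: f_2(F) = 2*v^2 + 4; d F_2 = (0) du + (2*v) dv
  For the z component: f_3(F) = u^2 + u*v - 2*v^2; d F_3 = (2*u) du + (0) dv
Combining and collecting du, dv coefficients:
  coeff of du: 2*u^3 - 4*u*v^2 + 3*v^3
  coeff of dv: -2*u^3 + 3*u*v^2 + 4*v^3 + 8*v
F^* omega = (2*u^3 - 4*u*v^2 + 3*v^3) du + (-2*u^3 + 3*u*v^2 + 4*v^3 + 8*v) dv.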